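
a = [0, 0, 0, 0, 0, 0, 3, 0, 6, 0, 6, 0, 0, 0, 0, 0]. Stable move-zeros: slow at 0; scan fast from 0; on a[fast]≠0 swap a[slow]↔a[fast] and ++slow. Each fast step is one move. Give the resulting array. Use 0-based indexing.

[3, 6, 6, 0, 0, 0, 0, 0, 0, 0, 0, 0, 0, 0, 0, 0]

(s=0,f=0) a[fast]=0 → fast++
(s=0,f=1) a[fast]=0 → fast++
(s=0,f=2) a[fast]=0 → fast++
(s=0,f=3) a[fast]=0 → fast++
(s=0,f=4) a[fast]=0 → fast++
(s=0,f=5) a[fast]=0 → fast++
(s=0,f=6) a[fast]=3≠0 swap→a[0]=3 → slow++,fast++
(s=1,f=7) a[fast]=0 → fast++
(s=1,f=8) a[fast]=6≠0 swap→a[1]=6 → slow++,fast++
(s=2,f=9) a[fast]=0 → fast++
(s=2,f=10) a[fast]=6≠0 swap→a[2]=6 → slow++,fast++
(s=3,f=11) a[fast]=0 → fast++
(s=3,f=12) a[fast]=0 → fast++
(s=3,f=13) a[fast]=0 → fast++
(s=3,f=14) a[fast]=0 → fast++
(s=3,f=15) a[fast]=0 → fast++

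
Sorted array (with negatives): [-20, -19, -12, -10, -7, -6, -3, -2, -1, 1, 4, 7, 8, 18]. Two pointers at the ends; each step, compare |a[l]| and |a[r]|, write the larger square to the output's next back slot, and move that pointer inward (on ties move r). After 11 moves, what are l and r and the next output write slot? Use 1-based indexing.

l=8, r=10, next write slot=3

l=1 r=14: |-20|>|18| out[14]=400, l++
l=2 r=14: |-19|>|18| out[13]=361, l++
l=3 r=14: |-12|<=|18| out[12]=324, r--
l=3 r=13: |-12|>|8| out[11]=144, l++
l=4 r=13: |-10|>|8| out[10]=100, l++
l=5 r=13: |-7|<=|8| out[9]=64, r--
l=5 r=12: |-7|<=|7| out[8]=49, r--
l=5 r=11: |-7|>|4| out[7]=49, l++
l=6 r=11: |-6|>|4| out[6]=36, l++
l=7 r=11: |-3|<=|4| out[5]=16, r--
l=7 r=10: |-3|>|1| out[4]=9, l++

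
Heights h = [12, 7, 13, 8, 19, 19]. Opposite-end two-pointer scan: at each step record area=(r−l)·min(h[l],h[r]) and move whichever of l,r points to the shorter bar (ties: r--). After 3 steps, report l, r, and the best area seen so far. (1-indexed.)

[1,6] min(12,19)*5=60 best=60 * → l++
[2,6] min(7,19)*4=28 best=60 → l++
[3,6] min(13,19)*3=39 best=60 → l++

l=4, r=6, best area=60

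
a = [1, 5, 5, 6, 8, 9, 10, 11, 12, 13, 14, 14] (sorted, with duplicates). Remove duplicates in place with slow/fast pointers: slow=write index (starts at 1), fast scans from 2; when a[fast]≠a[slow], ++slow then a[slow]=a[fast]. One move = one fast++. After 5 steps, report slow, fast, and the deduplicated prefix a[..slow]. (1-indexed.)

(s=1,f=2) a[fast]=5≠a[slow]=1 write a[2]=5 → slow++,fast++
(s=2,f=3) a[fast]=5=a[slow] dup → fast++
(s=2,f=4) a[fast]=6≠a[slow]=5 write a[3]=6 → slow++,fast++
(s=3,f=5) a[fast]=8≠a[slow]=6 write a[4]=8 → slow++,fast++
(s=4,f=6) a[fast]=9≠a[slow]=8 write a[5]=9 → slow++,fast++

slow=5, fast=7, prefix=[1, 5, 6, 8, 9]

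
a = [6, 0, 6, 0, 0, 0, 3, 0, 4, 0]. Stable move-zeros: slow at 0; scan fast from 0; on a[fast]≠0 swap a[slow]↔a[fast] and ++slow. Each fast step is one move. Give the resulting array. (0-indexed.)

(s=0,f=0) a[fast]=6≠0 swap→a[0]=6 → slow++,fast++
(s=1,f=1) a[fast]=0 → fast++
(s=1,f=2) a[fast]=6≠0 swap→a[1]=6 → slow++,fast++
(s=2,f=3) a[fast]=0 → fast++
(s=2,f=4) a[fast]=0 → fast++
(s=2,f=5) a[fast]=0 → fast++
(s=2,f=6) a[fast]=3≠0 swap→a[2]=3 → slow++,fast++
(s=3,f=7) a[fast]=0 → fast++
(s=3,f=8) a[fast]=4≠0 swap→a[3]=4 → slow++,fast++
(s=4,f=9) a[fast]=0 → fast++

[6, 6, 3, 4, 0, 0, 0, 0, 0, 0]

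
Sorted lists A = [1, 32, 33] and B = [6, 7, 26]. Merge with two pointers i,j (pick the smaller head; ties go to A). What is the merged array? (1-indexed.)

[i=1,j=1] A[i]=1<=B[j]=6 take 1 → i++
[i=2,j=1] A[i]=32>B[j]=6 take 6 → j++
[i=2,j=2] A[i]=32>B[j]=7 take 7 → j++
[i=2,j=3] A[i]=32>B[j]=26 take 26 → j++
[i=2,j=4] B done, take A[i]=32 → i++
[i=3,j=4] B done, take A[i]=33 → i++

[1, 6, 7, 26, 32, 33]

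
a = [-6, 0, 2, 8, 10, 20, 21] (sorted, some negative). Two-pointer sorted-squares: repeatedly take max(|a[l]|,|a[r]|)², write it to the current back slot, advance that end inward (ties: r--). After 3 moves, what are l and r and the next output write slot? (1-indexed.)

l=1, r=4, next write slot=4

[1,7] |-6|<=|21| out[7]=441 → r--
[1,6] |-6|<=|20| out[6]=400 → r--
[1,5] |-6|<=|10| out[5]=100 → r--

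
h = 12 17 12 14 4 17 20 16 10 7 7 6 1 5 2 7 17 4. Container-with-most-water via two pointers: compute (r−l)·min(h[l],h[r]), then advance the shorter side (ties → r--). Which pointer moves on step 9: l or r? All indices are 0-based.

l=0 r=17: min(12,4)*17=68 best=68 *, r--
l=0 r=16: min(12,17)*16=192 best=192 *, l++
l=1 r=16: min(17,17)*15=255 best=255 *, r--
l=1 r=15: min(17,7)*14=98 best=255, r--
l=1 r=14: min(17,2)*13=26 best=255, r--
l=1 r=13: min(17,5)*12=60 best=255, r--
l=1 r=12: min(17,1)*11=11 best=255, r--
l=1 r=11: min(17,6)*10=60 best=255, r--
l=1 r=10: min(17,7)*9=63 best=255, r--

r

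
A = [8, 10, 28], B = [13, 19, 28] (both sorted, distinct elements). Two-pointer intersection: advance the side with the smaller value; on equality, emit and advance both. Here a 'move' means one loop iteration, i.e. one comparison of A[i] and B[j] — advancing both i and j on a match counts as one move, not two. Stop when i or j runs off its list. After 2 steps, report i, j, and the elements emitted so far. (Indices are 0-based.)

i=2, j=0, emitted=[]

[i=0,j=0] 8<13 → i++
[i=1,j=0] 10<13 → i++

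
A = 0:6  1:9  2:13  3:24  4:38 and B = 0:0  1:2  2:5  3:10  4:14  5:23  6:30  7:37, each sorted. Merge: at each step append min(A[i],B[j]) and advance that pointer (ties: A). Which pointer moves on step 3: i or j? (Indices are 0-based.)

j

i=0 j=0: A[i]=6>B[j]=0 take 0, j++
i=0 j=1: A[i]=6>B[j]=2 take 2, j++
i=0 j=2: A[i]=6>B[j]=5 take 5, j++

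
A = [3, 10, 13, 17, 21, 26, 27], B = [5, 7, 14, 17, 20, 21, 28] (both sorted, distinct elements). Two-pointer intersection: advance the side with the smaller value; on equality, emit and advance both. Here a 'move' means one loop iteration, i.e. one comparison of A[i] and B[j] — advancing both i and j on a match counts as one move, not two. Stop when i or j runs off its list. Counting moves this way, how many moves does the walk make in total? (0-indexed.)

11 moves

[i=0,j=0] 3<5 → i++
[i=1,j=0] 10>5 → j++
[i=1,j=1] 10>7 → j++
[i=1,j=2] 10<14 → i++
[i=2,j=2] 13<14 → i++
[i=3,j=2] 17>14 → j++
[i=3,j=3] 17==17 emit → i++,j++
[i=4,j=4] 21>20 → j++
[i=4,j=5] 21==21 emit → i++,j++
[i=5,j=6] 26<28 → i++
[i=6,j=6] 27<28 → i++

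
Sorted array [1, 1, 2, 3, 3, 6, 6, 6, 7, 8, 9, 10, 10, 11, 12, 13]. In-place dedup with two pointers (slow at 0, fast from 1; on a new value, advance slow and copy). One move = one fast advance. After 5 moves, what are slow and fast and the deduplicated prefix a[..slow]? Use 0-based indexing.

slow=3, fast=6, prefix=[1, 2, 3, 6]

slow=0 fast=1: a[fast]=1=a[slow] dup, fast++
slow=0 fast=2: a[fast]=2≠a[slow]=1 write a[1]=2, slow++,fast++
slow=1 fast=3: a[fast]=3≠a[slow]=2 write a[2]=3, slow++,fast++
slow=2 fast=4: a[fast]=3=a[slow] dup, fast++
slow=2 fast=5: a[fast]=6≠a[slow]=3 write a[3]=6, slow++,fast++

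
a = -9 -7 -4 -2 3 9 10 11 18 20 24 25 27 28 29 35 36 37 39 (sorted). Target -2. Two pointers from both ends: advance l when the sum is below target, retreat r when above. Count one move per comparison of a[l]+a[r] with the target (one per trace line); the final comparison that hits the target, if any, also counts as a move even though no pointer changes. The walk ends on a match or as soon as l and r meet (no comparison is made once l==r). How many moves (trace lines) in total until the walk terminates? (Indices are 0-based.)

l=0 r=18: -9+39=30 >-2, r--
l=0 r=17: -9+37=28 >-2, r--
l=0 r=16: -9+36=27 >-2, r--
l=0 r=15: -9+35=26 >-2, r--
l=0 r=14: -9+29=20 >-2, r--
l=0 r=13: -9+28=19 >-2, r--
l=0 r=12: -9+27=18 >-2, r--
l=0 r=11: -9+25=16 >-2, r--
l=0 r=10: -9+24=15 >-2, r--
l=0 r=9: -9+20=11 >-2, r--
l=0 r=8: -9+18=9 >-2, r--
l=0 r=7: -9+11=2 >-2, r--
l=0 r=6: -9+10=1 >-2, r--
l=0 r=5: -9+9=0 >-2, r--
l=0 r=4: -9+3=-6 <-2, l++
l=1 r=4: -7+3=-4 <-2, l++
l=2 r=4: -4+3=-1 >-2, r--
l=2 r=3: -4+-2=-6 <-2, l++

18 moves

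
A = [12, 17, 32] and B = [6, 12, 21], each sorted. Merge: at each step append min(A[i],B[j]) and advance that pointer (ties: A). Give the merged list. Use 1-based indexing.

[6, 12, 12, 17, 21, 32]

i=1 j=1: A[i]=12>B[j]=6 take 6, j++
i=1 j=2: A[i]=12<=B[j]=12 take 12, i++
i=2 j=2: A[i]=17>B[j]=12 take 12, j++
i=2 j=3: A[i]=17<=B[j]=21 take 17, i++
i=3 j=3: A[i]=32>B[j]=21 take 21, j++
i=3 j=4: B done, take A[i]=32, i++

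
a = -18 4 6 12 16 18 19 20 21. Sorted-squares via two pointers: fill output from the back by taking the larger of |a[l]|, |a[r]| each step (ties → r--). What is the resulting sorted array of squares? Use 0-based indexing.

[0,8] |-18|<=|21| out[8]=441 → r--
[0,7] |-18|<=|20| out[7]=400 → r--
[0,6] |-18|<=|19| out[6]=361 → r--
[0,5] |-18|<=|18| out[5]=324 → r--
[0,4] |-18|>|16| out[4]=324 → l++
[1,4] |4|<=|16| out[3]=256 → r--
[1,3] |4|<=|12| out[2]=144 → r--
[1,2] |4|<=|6| out[1]=36 → r--
[1,1] |4|<=|4| out[0]=16 → r--

[16, 36, 144, 256, 324, 324, 361, 400, 441]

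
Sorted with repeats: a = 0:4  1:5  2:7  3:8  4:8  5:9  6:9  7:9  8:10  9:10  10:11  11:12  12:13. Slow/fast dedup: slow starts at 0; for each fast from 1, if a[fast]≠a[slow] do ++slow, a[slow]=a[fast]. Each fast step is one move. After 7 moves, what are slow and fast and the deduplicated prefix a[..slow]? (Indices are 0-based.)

slow=4, fast=8, prefix=[4, 5, 7, 8, 9]

(s=0,f=1) a[fast]=5≠a[slow]=4 write a[1]=5 → slow++,fast++
(s=1,f=2) a[fast]=7≠a[slow]=5 write a[2]=7 → slow++,fast++
(s=2,f=3) a[fast]=8≠a[slow]=7 write a[3]=8 → slow++,fast++
(s=3,f=4) a[fast]=8=a[slow] dup → fast++
(s=3,f=5) a[fast]=9≠a[slow]=8 write a[4]=9 → slow++,fast++
(s=4,f=6) a[fast]=9=a[slow] dup → fast++
(s=4,f=7) a[fast]=9=a[slow] dup → fast++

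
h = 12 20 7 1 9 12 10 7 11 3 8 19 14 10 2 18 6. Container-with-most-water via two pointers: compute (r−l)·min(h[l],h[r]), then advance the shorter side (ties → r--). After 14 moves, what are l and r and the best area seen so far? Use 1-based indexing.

l=2, r=4, best area=252

l=1 r=17: min(12,6)*16=96 best=96 *, r--
l=1 r=16: min(12,18)*15=180 best=180 *, l++
l=2 r=16: min(20,18)*14=252 best=252 *, r--
l=2 r=15: min(20,2)*13=26 best=252, r--
l=2 r=14: min(20,10)*12=120 best=252, r--
l=2 r=13: min(20,14)*11=154 best=252, r--
l=2 r=12: min(20,19)*10=190 best=252, r--
l=2 r=11: min(20,8)*9=72 best=252, r--
l=2 r=10: min(20,3)*8=24 best=252, r--
l=2 r=9: min(20,11)*7=77 best=252, r--
l=2 r=8: min(20,7)*6=42 best=252, r--
l=2 r=7: min(20,10)*5=50 best=252, r--
l=2 r=6: min(20,12)*4=48 best=252, r--
l=2 r=5: min(20,9)*3=27 best=252, r--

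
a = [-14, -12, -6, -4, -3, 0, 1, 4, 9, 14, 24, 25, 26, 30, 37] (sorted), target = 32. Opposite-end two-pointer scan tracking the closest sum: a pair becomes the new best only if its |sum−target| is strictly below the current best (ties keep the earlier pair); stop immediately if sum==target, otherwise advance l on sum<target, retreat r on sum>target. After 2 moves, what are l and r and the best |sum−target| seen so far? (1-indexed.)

l=3, r=15, best |Δ|=7

l=1 r=15: -14+37=23 d=9 *, l++
l=2 r=15: -12+37=25 d=7 *, l++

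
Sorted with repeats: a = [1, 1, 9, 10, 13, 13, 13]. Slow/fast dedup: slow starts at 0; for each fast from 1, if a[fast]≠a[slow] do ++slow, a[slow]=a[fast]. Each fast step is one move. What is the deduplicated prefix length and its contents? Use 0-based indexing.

slow=0 fast=1: a[fast]=1=a[slow] dup, fast++
slow=0 fast=2: a[fast]=9≠a[slow]=1 write a[1]=9, slow++,fast++
slow=1 fast=3: a[fast]=10≠a[slow]=9 write a[2]=10, slow++,fast++
slow=2 fast=4: a[fast]=13≠a[slow]=10 write a[3]=13, slow++,fast++
slow=3 fast=5: a[fast]=13=a[slow] dup, fast++
slow=3 fast=6: a[fast]=13=a[slow] dup, fast++

length 4; prefix = [1, 9, 10, 13]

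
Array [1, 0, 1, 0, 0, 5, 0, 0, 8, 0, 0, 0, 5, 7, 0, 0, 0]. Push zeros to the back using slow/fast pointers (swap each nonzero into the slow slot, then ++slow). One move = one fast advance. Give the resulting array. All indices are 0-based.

slow=0 fast=0: a[fast]=1≠0 swap→a[0]=1, slow++,fast++
slow=1 fast=1: a[fast]=0, fast++
slow=1 fast=2: a[fast]=1≠0 swap→a[1]=1, slow++,fast++
slow=2 fast=3: a[fast]=0, fast++
slow=2 fast=4: a[fast]=0, fast++
slow=2 fast=5: a[fast]=5≠0 swap→a[2]=5, slow++,fast++
slow=3 fast=6: a[fast]=0, fast++
slow=3 fast=7: a[fast]=0, fast++
slow=3 fast=8: a[fast]=8≠0 swap→a[3]=8, slow++,fast++
slow=4 fast=9: a[fast]=0, fast++
slow=4 fast=10: a[fast]=0, fast++
slow=4 fast=11: a[fast]=0, fast++
slow=4 fast=12: a[fast]=5≠0 swap→a[4]=5, slow++,fast++
slow=5 fast=13: a[fast]=7≠0 swap→a[5]=7, slow++,fast++
slow=6 fast=14: a[fast]=0, fast++
slow=6 fast=15: a[fast]=0, fast++
slow=6 fast=16: a[fast]=0, fast++

[1, 1, 5, 8, 5, 7, 0, 0, 0, 0, 0, 0, 0, 0, 0, 0, 0]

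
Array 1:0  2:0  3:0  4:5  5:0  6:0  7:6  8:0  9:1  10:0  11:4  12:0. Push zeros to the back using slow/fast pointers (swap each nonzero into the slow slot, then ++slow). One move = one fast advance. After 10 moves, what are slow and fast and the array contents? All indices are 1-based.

slow=4, fast=11, a=[5, 6, 1, 0, 0, 0, 0, 0, 0, 0, 4, 0]

slow=1 fast=1: a[fast]=0, fast++
slow=1 fast=2: a[fast]=0, fast++
slow=1 fast=3: a[fast]=0, fast++
slow=1 fast=4: a[fast]=5≠0 swap→a[1]=5, slow++,fast++
slow=2 fast=5: a[fast]=0, fast++
slow=2 fast=6: a[fast]=0, fast++
slow=2 fast=7: a[fast]=6≠0 swap→a[2]=6, slow++,fast++
slow=3 fast=8: a[fast]=0, fast++
slow=3 fast=9: a[fast]=1≠0 swap→a[3]=1, slow++,fast++
slow=4 fast=10: a[fast]=0, fast++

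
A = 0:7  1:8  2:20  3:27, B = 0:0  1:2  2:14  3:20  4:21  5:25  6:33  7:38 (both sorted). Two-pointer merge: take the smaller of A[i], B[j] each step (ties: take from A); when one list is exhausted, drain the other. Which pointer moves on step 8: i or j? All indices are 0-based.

[i=0,j=0] A[i]=7>B[j]=0 take 0 → j++
[i=0,j=1] A[i]=7>B[j]=2 take 2 → j++
[i=0,j=2] A[i]=7<=B[j]=14 take 7 → i++
[i=1,j=2] A[i]=8<=B[j]=14 take 8 → i++
[i=2,j=2] A[i]=20>B[j]=14 take 14 → j++
[i=2,j=3] A[i]=20<=B[j]=20 take 20 → i++
[i=3,j=3] A[i]=27>B[j]=20 take 20 → j++
[i=3,j=4] A[i]=27>B[j]=21 take 21 → j++

j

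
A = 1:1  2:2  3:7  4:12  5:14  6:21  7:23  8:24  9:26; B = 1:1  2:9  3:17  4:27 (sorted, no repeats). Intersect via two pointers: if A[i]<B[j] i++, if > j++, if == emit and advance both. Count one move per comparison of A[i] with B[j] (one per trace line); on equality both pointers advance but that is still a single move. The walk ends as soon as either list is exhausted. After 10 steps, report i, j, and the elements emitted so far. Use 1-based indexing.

[i=1,j=1] 1==1 emit → i++,j++
[i=2,j=2] 2<9 → i++
[i=3,j=2] 7<9 → i++
[i=4,j=2] 12>9 → j++
[i=4,j=3] 12<17 → i++
[i=5,j=3] 14<17 → i++
[i=6,j=3] 21>17 → j++
[i=6,j=4] 21<27 → i++
[i=7,j=4] 23<27 → i++
[i=8,j=4] 24<27 → i++

i=9, j=4, emitted=[1]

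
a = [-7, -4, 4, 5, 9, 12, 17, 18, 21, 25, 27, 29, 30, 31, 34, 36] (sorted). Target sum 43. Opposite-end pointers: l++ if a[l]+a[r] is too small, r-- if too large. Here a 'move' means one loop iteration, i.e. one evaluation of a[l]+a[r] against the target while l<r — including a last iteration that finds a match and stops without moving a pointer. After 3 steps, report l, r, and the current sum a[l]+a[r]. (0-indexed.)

l=3, r=15, sum=41

l=0 r=15: -7+36=29 <43, l++
l=1 r=15: -4+36=32 <43, l++
l=2 r=15: 4+36=40 <43, l++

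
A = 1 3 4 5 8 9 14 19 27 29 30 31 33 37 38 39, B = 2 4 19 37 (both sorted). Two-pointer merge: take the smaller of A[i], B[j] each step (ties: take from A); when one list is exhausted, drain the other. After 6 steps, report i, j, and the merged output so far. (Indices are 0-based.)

[i=0,j=0] A[i]=1<=B[j]=2 take 1 → i++
[i=1,j=0] A[i]=3>B[j]=2 take 2 → j++
[i=1,j=1] A[i]=3<=B[j]=4 take 3 → i++
[i=2,j=1] A[i]=4<=B[j]=4 take 4 → i++
[i=3,j=1] A[i]=5>B[j]=4 take 4 → j++
[i=3,j=2] A[i]=5<=B[j]=19 take 5 → i++

i=4, j=2, merged so far=[1, 2, 3, 4, 4, 5]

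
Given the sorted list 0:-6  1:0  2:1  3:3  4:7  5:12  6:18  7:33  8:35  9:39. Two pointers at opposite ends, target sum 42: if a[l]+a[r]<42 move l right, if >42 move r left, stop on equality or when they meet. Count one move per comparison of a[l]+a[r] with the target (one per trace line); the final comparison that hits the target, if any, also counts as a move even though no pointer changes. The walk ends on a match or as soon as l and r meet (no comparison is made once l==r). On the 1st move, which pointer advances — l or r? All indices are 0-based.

l=0 r=9: -6+39=33 <42, l++

l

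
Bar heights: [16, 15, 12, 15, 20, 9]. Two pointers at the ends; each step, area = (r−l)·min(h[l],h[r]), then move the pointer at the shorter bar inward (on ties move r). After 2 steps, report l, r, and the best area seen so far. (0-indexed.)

l=1, r=4, best area=64

[0,5] min(16,9)*5=45 best=45 * → r--
[0,4] min(16,20)*4=64 best=64 * → l++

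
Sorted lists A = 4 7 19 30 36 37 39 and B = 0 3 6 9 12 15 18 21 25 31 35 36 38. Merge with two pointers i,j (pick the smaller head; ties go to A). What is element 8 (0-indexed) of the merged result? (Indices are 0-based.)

merged[8] = 18

i=0 j=0: A[i]=4>B[j]=0 take 0, j++
i=0 j=1: A[i]=4>B[j]=3 take 3, j++
i=0 j=2: A[i]=4<=B[j]=6 take 4, i++
i=1 j=2: A[i]=7>B[j]=6 take 6, j++
i=1 j=3: A[i]=7<=B[j]=9 take 7, i++
i=2 j=3: A[i]=19>B[j]=9 take 9, j++
i=2 j=4: A[i]=19>B[j]=12 take 12, j++
i=2 j=5: A[i]=19>B[j]=15 take 15, j++
i=2 j=6: A[i]=19>B[j]=18 take 18, j++
i=2 j=7: A[i]=19<=B[j]=21 take 19, i++
i=3 j=7: A[i]=30>B[j]=21 take 21, j++
i=3 j=8: A[i]=30>B[j]=25 take 25, j++
i=3 j=9: A[i]=30<=B[j]=31 take 30, i++
i=4 j=9: A[i]=36>B[j]=31 take 31, j++
i=4 j=10: A[i]=36>B[j]=35 take 35, j++
i=4 j=11: A[i]=36<=B[j]=36 take 36, i++
i=5 j=11: A[i]=37>B[j]=36 take 36, j++
i=5 j=12: A[i]=37<=B[j]=38 take 37, i++
i=6 j=12: A[i]=39>B[j]=38 take 38, j++
i=6 j=13: B done, take A[i]=39, i++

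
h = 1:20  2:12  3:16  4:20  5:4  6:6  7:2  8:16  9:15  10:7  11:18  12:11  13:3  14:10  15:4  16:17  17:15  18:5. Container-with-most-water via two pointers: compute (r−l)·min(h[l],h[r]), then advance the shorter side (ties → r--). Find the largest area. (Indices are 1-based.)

max area = 255

[1,18] min(20,5)*17=85 best=85 * → r--
[1,17] min(20,15)*16=240 best=240 * → r--
[1,16] min(20,17)*15=255 best=255 * → r--
[1,15] min(20,4)*14=56 best=255 → r--
[1,14] min(20,10)*13=130 best=255 → r--
[1,13] min(20,3)*12=36 best=255 → r--
[1,12] min(20,11)*11=121 best=255 → r--
[1,11] min(20,18)*10=180 best=255 → r--
[1,10] min(20,7)*9=63 best=255 → r--
[1,9] min(20,15)*8=120 best=255 → r--
[1,8] min(20,16)*7=112 best=255 → r--
[1,7] min(20,2)*6=12 best=255 → r--
[1,6] min(20,6)*5=30 best=255 → r--
[1,5] min(20,4)*4=16 best=255 → r--
[1,4] min(20,20)*3=60 best=255 → r--
[1,3] min(20,16)*2=32 best=255 → r--
[1,2] min(20,12)*1=12 best=255 → r--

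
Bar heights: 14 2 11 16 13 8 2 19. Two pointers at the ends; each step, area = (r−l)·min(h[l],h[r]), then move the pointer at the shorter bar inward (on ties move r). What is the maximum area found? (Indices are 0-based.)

[0,7] min(14,19)*7=98 best=98 * → l++
[1,7] min(2,19)*6=12 best=98 → l++
[2,7] min(11,19)*5=55 best=98 → l++
[3,7] min(16,19)*4=64 best=98 → l++
[4,7] min(13,19)*3=39 best=98 → l++
[5,7] min(8,19)*2=16 best=98 → l++
[6,7] min(2,19)*1=2 best=98 → l++

max area = 98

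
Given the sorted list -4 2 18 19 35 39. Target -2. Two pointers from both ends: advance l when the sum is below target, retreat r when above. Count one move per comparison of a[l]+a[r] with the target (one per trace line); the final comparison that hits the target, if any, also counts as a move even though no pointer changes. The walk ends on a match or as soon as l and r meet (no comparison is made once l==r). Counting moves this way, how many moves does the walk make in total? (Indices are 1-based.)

5 moves

[1,6] -4+39=35 >-2 → r--
[1,5] -4+35=31 >-2 → r--
[1,4] -4+19=15 >-2 → r--
[1,3] -4+18=14 >-2 → r--
[1,2] -4+2=-2 → found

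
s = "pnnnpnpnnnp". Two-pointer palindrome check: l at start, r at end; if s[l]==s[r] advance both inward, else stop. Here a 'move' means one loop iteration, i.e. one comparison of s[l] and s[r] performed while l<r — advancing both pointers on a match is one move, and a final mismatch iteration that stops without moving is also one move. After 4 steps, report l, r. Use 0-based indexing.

[0,10] 'p'=='p' → l++,r--
[1,9] 'n'=='n' → l++,r--
[2,8] 'n'=='n' → l++,r--
[3,7] 'n'=='n' → l++,r--

l=4, r=6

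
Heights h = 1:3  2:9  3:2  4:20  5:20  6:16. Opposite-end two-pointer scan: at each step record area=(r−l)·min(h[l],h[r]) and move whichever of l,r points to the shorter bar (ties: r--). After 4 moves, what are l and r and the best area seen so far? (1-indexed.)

[1,6] min(3,16)*5=15 best=15 * → l++
[2,6] min(9,16)*4=36 best=36 * → l++
[3,6] min(2,16)*3=6 best=36 → l++
[4,6] min(20,16)*2=32 best=36 → r--

l=4, r=5, best area=36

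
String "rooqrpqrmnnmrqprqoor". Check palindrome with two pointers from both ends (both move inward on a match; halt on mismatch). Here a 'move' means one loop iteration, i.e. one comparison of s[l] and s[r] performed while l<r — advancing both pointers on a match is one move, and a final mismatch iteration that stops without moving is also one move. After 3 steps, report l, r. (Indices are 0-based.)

[0,19] 'r'=='r' → l++,r--
[1,18] 'o'=='o' → l++,r--
[2,17] 'o'=='o' → l++,r--

l=3, r=16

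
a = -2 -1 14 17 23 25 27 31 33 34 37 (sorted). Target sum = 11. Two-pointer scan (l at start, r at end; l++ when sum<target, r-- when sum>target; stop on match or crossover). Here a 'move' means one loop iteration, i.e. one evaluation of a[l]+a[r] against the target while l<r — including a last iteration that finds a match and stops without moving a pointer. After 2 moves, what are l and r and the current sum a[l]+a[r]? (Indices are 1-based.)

[1,11] -2+37=35 >11 → r--
[1,10] -2+34=32 >11 → r--

l=1, r=9, sum=31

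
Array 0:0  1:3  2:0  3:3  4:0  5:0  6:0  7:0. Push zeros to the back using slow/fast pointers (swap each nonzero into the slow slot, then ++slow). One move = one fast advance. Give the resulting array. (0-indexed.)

[3, 3, 0, 0, 0, 0, 0, 0]

(s=0,f=0) a[fast]=0 → fast++
(s=0,f=1) a[fast]=3≠0 swap→a[0]=3 → slow++,fast++
(s=1,f=2) a[fast]=0 → fast++
(s=1,f=3) a[fast]=3≠0 swap→a[1]=3 → slow++,fast++
(s=2,f=4) a[fast]=0 → fast++
(s=2,f=5) a[fast]=0 → fast++
(s=2,f=6) a[fast]=0 → fast++
(s=2,f=7) a[fast]=0 → fast++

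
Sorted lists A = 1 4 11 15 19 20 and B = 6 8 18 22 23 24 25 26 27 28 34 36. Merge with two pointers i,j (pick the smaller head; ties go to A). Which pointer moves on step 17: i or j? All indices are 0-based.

j

i=0 j=0: A[i]=1<=B[j]=6 take 1, i++
i=1 j=0: A[i]=4<=B[j]=6 take 4, i++
i=2 j=0: A[i]=11>B[j]=6 take 6, j++
i=2 j=1: A[i]=11>B[j]=8 take 8, j++
i=2 j=2: A[i]=11<=B[j]=18 take 11, i++
i=3 j=2: A[i]=15<=B[j]=18 take 15, i++
i=4 j=2: A[i]=19>B[j]=18 take 18, j++
i=4 j=3: A[i]=19<=B[j]=22 take 19, i++
i=5 j=3: A[i]=20<=B[j]=22 take 20, i++
i=6 j=3: A done, take B[j]=22, j++
i=6 j=4: A done, take B[j]=23, j++
i=6 j=5: A done, take B[j]=24, j++
i=6 j=6: A done, take B[j]=25, j++
i=6 j=7: A done, take B[j]=26, j++
i=6 j=8: A done, take B[j]=27, j++
i=6 j=9: A done, take B[j]=28, j++
i=6 j=10: A done, take B[j]=34, j++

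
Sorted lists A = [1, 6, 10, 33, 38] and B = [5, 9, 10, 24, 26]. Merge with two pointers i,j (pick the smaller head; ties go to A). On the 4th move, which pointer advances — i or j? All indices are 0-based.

j

i=0 j=0: A[i]=1<=B[j]=5 take 1, i++
i=1 j=0: A[i]=6>B[j]=5 take 5, j++
i=1 j=1: A[i]=6<=B[j]=9 take 6, i++
i=2 j=1: A[i]=10>B[j]=9 take 9, j++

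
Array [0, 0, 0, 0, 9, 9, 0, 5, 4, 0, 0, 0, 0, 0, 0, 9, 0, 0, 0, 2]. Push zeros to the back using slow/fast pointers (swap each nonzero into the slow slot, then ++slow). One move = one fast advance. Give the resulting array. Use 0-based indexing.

slow=0 fast=0: a[fast]=0, fast++
slow=0 fast=1: a[fast]=0, fast++
slow=0 fast=2: a[fast]=0, fast++
slow=0 fast=3: a[fast]=0, fast++
slow=0 fast=4: a[fast]=9≠0 swap→a[0]=9, slow++,fast++
slow=1 fast=5: a[fast]=9≠0 swap→a[1]=9, slow++,fast++
slow=2 fast=6: a[fast]=0, fast++
slow=2 fast=7: a[fast]=5≠0 swap→a[2]=5, slow++,fast++
slow=3 fast=8: a[fast]=4≠0 swap→a[3]=4, slow++,fast++
slow=4 fast=9: a[fast]=0, fast++
slow=4 fast=10: a[fast]=0, fast++
slow=4 fast=11: a[fast]=0, fast++
slow=4 fast=12: a[fast]=0, fast++
slow=4 fast=13: a[fast]=0, fast++
slow=4 fast=14: a[fast]=0, fast++
slow=4 fast=15: a[fast]=9≠0 swap→a[4]=9, slow++,fast++
slow=5 fast=16: a[fast]=0, fast++
slow=5 fast=17: a[fast]=0, fast++
slow=5 fast=18: a[fast]=0, fast++
slow=5 fast=19: a[fast]=2≠0 swap→a[5]=2, slow++,fast++

[9, 9, 5, 4, 9, 2, 0, 0, 0, 0, 0, 0, 0, 0, 0, 0, 0, 0, 0, 0]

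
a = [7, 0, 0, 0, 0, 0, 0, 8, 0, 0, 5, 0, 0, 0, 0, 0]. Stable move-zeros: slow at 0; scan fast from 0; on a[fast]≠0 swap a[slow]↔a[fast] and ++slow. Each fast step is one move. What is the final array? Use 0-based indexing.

slow=0 fast=0: a[fast]=7≠0 swap→a[0]=7, slow++,fast++
slow=1 fast=1: a[fast]=0, fast++
slow=1 fast=2: a[fast]=0, fast++
slow=1 fast=3: a[fast]=0, fast++
slow=1 fast=4: a[fast]=0, fast++
slow=1 fast=5: a[fast]=0, fast++
slow=1 fast=6: a[fast]=0, fast++
slow=1 fast=7: a[fast]=8≠0 swap→a[1]=8, slow++,fast++
slow=2 fast=8: a[fast]=0, fast++
slow=2 fast=9: a[fast]=0, fast++
slow=2 fast=10: a[fast]=5≠0 swap→a[2]=5, slow++,fast++
slow=3 fast=11: a[fast]=0, fast++
slow=3 fast=12: a[fast]=0, fast++
slow=3 fast=13: a[fast]=0, fast++
slow=3 fast=14: a[fast]=0, fast++
slow=3 fast=15: a[fast]=0, fast++

[7, 8, 5, 0, 0, 0, 0, 0, 0, 0, 0, 0, 0, 0, 0, 0]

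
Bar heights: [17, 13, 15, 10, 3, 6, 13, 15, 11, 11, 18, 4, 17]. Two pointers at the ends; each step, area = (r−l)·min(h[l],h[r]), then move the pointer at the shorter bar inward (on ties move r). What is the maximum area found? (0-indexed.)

[0,12] min(17,17)*12=204 best=204 * → r--
[0,11] min(17,4)*11=44 best=204 → r--
[0,10] min(17,18)*10=170 best=204 → l++
[1,10] min(13,18)*9=117 best=204 → l++
[2,10] min(15,18)*8=120 best=204 → l++
[3,10] min(10,18)*7=70 best=204 → l++
[4,10] min(3,18)*6=18 best=204 → l++
[5,10] min(6,18)*5=30 best=204 → l++
[6,10] min(13,18)*4=52 best=204 → l++
[7,10] min(15,18)*3=45 best=204 → l++
[8,10] min(11,18)*2=22 best=204 → l++
[9,10] min(11,18)*1=11 best=204 → l++

max area = 204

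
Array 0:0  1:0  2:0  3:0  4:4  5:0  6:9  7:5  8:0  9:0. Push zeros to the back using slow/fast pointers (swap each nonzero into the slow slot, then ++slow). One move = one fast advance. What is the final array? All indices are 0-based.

[4, 9, 5, 0, 0, 0, 0, 0, 0, 0]

slow=0 fast=0: a[fast]=0, fast++
slow=0 fast=1: a[fast]=0, fast++
slow=0 fast=2: a[fast]=0, fast++
slow=0 fast=3: a[fast]=0, fast++
slow=0 fast=4: a[fast]=4≠0 swap→a[0]=4, slow++,fast++
slow=1 fast=5: a[fast]=0, fast++
slow=1 fast=6: a[fast]=9≠0 swap→a[1]=9, slow++,fast++
slow=2 fast=7: a[fast]=5≠0 swap→a[2]=5, slow++,fast++
slow=3 fast=8: a[fast]=0, fast++
slow=3 fast=9: a[fast]=0, fast++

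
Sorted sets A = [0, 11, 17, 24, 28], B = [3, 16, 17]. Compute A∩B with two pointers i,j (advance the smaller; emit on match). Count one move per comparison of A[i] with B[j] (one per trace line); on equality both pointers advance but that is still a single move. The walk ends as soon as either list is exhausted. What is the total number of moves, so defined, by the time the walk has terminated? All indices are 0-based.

5 moves

i=0 j=0: 0<3, i++
i=1 j=0: 11>3, j++
i=1 j=1: 11<16, i++
i=2 j=1: 17>16, j++
i=2 j=2: 17==17 emit, i++,j++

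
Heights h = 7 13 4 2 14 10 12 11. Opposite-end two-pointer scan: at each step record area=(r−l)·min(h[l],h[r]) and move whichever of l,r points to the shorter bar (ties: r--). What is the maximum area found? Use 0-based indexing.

max area = 66

[0,7] min(7,11)*7=49 best=49 * → l++
[1,7] min(13,11)*6=66 best=66 * → r--
[1,6] min(13,12)*5=60 best=66 → r--
[1,5] min(13,10)*4=40 best=66 → r--
[1,4] min(13,14)*3=39 best=66 → l++
[2,4] min(4,14)*2=8 best=66 → l++
[3,4] min(2,14)*1=2 best=66 → l++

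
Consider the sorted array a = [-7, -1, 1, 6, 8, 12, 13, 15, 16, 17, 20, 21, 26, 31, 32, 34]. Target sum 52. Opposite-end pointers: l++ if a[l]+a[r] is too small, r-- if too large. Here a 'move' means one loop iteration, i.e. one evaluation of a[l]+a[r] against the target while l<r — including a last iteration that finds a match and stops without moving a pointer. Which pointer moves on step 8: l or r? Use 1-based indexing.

l

l=1 r=16: -7+34=27 <52, l++
l=2 r=16: -1+34=33 <52, l++
l=3 r=16: 1+34=35 <52, l++
l=4 r=16: 6+34=40 <52, l++
l=5 r=16: 8+34=42 <52, l++
l=6 r=16: 12+34=46 <52, l++
l=7 r=16: 13+34=47 <52, l++
l=8 r=16: 15+34=49 <52, l++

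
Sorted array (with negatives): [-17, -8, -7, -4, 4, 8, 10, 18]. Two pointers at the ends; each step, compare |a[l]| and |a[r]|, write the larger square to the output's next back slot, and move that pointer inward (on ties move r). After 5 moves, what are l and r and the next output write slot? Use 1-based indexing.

[1,8] |-17|<=|18| out[8]=324 → r--
[1,7] |-17|>|10| out[7]=289 → l++
[2,7] |-8|<=|10| out[6]=100 → r--
[2,6] |-8|<=|8| out[5]=64 → r--
[2,5] |-8|>|4| out[4]=64 → l++

l=3, r=5, next write slot=3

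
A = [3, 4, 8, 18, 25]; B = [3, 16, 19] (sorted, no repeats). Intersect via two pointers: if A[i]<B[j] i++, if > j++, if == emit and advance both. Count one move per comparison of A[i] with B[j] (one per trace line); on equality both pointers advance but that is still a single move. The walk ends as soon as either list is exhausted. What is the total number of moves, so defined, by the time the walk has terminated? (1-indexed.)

[i=1,j=1] 3==3 emit → i++,j++
[i=2,j=2] 4<16 → i++
[i=3,j=2] 8<16 → i++
[i=4,j=2] 18>16 → j++
[i=4,j=3] 18<19 → i++
[i=5,j=3] 25>19 → j++

6 moves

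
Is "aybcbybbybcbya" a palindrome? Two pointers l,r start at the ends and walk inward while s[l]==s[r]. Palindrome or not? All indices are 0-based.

palindrome

[0,13] 'a'=='a' → l++,r--
[1,12] 'y'=='y' → l++,r--
[2,11] 'b'=='b' → l++,r--
[3,10] 'c'=='c' → l++,r--
[4,9] 'b'=='b' → l++,r--
[5,8] 'y'=='y' → l++,r--
[6,7] 'b'=='b' → l++,r--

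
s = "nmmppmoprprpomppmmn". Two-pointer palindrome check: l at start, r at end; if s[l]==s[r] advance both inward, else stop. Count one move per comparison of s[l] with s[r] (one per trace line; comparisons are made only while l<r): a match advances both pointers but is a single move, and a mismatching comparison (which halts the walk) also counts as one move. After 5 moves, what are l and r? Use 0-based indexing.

[0,18] 'n'=='n' → l++,r--
[1,17] 'm'=='m' → l++,r--
[2,16] 'm'=='m' → l++,r--
[3,15] 'p'=='p' → l++,r--
[4,14] 'p'=='p' → l++,r--

l=5, r=13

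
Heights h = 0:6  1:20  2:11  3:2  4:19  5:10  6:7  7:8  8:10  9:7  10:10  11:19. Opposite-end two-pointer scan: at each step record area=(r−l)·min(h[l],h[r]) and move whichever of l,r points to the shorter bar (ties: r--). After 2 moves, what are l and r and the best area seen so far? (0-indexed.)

l=1, r=10, best area=190

l=0 r=11: min(6,19)*11=66 best=66 *, l++
l=1 r=11: min(20,19)*10=190 best=190 *, r--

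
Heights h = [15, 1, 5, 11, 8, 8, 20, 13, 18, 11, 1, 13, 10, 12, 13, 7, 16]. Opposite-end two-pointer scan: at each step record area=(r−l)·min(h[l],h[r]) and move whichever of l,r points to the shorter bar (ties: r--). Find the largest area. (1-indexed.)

max area = 240

l=1 r=17: min(15,16)*16=240 best=240 *, l++
l=2 r=17: min(1,16)*15=15 best=240, l++
l=3 r=17: min(5,16)*14=70 best=240, l++
l=4 r=17: min(11,16)*13=143 best=240, l++
l=5 r=17: min(8,16)*12=96 best=240, l++
l=6 r=17: min(8,16)*11=88 best=240, l++
l=7 r=17: min(20,16)*10=160 best=240, r--
l=7 r=16: min(20,7)*9=63 best=240, r--
l=7 r=15: min(20,13)*8=104 best=240, r--
l=7 r=14: min(20,12)*7=84 best=240, r--
l=7 r=13: min(20,10)*6=60 best=240, r--
l=7 r=12: min(20,13)*5=65 best=240, r--
l=7 r=11: min(20,1)*4=4 best=240, r--
l=7 r=10: min(20,11)*3=33 best=240, r--
l=7 r=9: min(20,18)*2=36 best=240, r--
l=7 r=8: min(20,13)*1=13 best=240, r--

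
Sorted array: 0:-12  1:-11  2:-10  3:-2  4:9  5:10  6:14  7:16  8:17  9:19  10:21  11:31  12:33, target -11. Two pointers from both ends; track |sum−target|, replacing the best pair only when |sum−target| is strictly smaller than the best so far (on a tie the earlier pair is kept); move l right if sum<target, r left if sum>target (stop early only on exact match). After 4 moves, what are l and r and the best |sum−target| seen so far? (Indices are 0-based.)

[0,12] -12+33=21 d=32 * → r--
[0,11] -12+31=19 d=30 * → r--
[0,10] -12+21=9 d=20 * → r--
[0,9] -12+19=7 d=18 * → r--

l=0, r=8, best |Δ|=18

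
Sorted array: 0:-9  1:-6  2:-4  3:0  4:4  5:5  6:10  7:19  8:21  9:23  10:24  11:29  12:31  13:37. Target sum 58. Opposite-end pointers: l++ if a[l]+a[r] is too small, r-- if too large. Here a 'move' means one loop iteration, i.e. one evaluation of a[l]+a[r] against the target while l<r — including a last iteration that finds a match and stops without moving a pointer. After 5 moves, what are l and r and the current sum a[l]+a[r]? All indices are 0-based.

l=0 r=13: -9+37=28 <58, l++
l=1 r=13: -6+37=31 <58, l++
l=2 r=13: -4+37=33 <58, l++
l=3 r=13: 0+37=37 <58, l++
l=4 r=13: 4+37=41 <58, l++

l=5, r=13, sum=42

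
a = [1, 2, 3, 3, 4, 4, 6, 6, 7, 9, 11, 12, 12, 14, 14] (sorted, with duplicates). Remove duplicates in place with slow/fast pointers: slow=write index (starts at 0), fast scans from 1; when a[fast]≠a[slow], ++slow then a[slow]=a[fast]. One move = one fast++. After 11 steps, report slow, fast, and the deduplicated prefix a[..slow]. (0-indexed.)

slow=8, fast=12, prefix=[1, 2, 3, 4, 6, 7, 9, 11, 12]

(s=0,f=1) a[fast]=2≠a[slow]=1 write a[1]=2 → slow++,fast++
(s=1,f=2) a[fast]=3≠a[slow]=2 write a[2]=3 → slow++,fast++
(s=2,f=3) a[fast]=3=a[slow] dup → fast++
(s=2,f=4) a[fast]=4≠a[slow]=3 write a[3]=4 → slow++,fast++
(s=3,f=5) a[fast]=4=a[slow] dup → fast++
(s=3,f=6) a[fast]=6≠a[slow]=4 write a[4]=6 → slow++,fast++
(s=4,f=7) a[fast]=6=a[slow] dup → fast++
(s=4,f=8) a[fast]=7≠a[slow]=6 write a[5]=7 → slow++,fast++
(s=5,f=9) a[fast]=9≠a[slow]=7 write a[6]=9 → slow++,fast++
(s=6,f=10) a[fast]=11≠a[slow]=9 write a[7]=11 → slow++,fast++
(s=7,f=11) a[fast]=12≠a[slow]=11 write a[8]=12 → slow++,fast++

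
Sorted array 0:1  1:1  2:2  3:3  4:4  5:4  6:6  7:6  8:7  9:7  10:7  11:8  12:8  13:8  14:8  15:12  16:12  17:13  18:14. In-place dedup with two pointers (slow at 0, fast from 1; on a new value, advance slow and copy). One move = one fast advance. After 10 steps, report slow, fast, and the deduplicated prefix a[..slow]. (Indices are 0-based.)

slow=5, fast=11, prefix=[1, 2, 3, 4, 6, 7]

slow=0 fast=1: a[fast]=1=a[slow] dup, fast++
slow=0 fast=2: a[fast]=2≠a[slow]=1 write a[1]=2, slow++,fast++
slow=1 fast=3: a[fast]=3≠a[slow]=2 write a[2]=3, slow++,fast++
slow=2 fast=4: a[fast]=4≠a[slow]=3 write a[3]=4, slow++,fast++
slow=3 fast=5: a[fast]=4=a[slow] dup, fast++
slow=3 fast=6: a[fast]=6≠a[slow]=4 write a[4]=6, slow++,fast++
slow=4 fast=7: a[fast]=6=a[slow] dup, fast++
slow=4 fast=8: a[fast]=7≠a[slow]=6 write a[5]=7, slow++,fast++
slow=5 fast=9: a[fast]=7=a[slow] dup, fast++
slow=5 fast=10: a[fast]=7=a[slow] dup, fast++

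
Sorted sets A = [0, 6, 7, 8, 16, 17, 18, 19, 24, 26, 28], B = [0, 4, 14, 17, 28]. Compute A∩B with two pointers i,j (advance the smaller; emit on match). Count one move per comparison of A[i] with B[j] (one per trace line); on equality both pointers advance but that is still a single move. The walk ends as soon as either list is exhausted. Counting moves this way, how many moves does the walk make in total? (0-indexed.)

13 moves

i=0 j=0: 0==0 emit, i++,j++
i=1 j=1: 6>4, j++
i=1 j=2: 6<14, i++
i=2 j=2: 7<14, i++
i=3 j=2: 8<14, i++
i=4 j=2: 16>14, j++
i=4 j=3: 16<17, i++
i=5 j=3: 17==17 emit, i++,j++
i=6 j=4: 18<28, i++
i=7 j=4: 19<28, i++
i=8 j=4: 24<28, i++
i=9 j=4: 26<28, i++
i=10 j=4: 28==28 emit, i++,j++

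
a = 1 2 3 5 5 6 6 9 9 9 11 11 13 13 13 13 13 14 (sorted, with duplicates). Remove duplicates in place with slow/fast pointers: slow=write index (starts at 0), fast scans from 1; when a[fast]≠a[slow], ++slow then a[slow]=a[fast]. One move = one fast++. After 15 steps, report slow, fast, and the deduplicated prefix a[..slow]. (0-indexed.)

slow=0 fast=1: a[fast]=2≠a[slow]=1 write a[1]=2, slow++,fast++
slow=1 fast=2: a[fast]=3≠a[slow]=2 write a[2]=3, slow++,fast++
slow=2 fast=3: a[fast]=5≠a[slow]=3 write a[3]=5, slow++,fast++
slow=3 fast=4: a[fast]=5=a[slow] dup, fast++
slow=3 fast=5: a[fast]=6≠a[slow]=5 write a[4]=6, slow++,fast++
slow=4 fast=6: a[fast]=6=a[slow] dup, fast++
slow=4 fast=7: a[fast]=9≠a[slow]=6 write a[5]=9, slow++,fast++
slow=5 fast=8: a[fast]=9=a[slow] dup, fast++
slow=5 fast=9: a[fast]=9=a[slow] dup, fast++
slow=5 fast=10: a[fast]=11≠a[slow]=9 write a[6]=11, slow++,fast++
slow=6 fast=11: a[fast]=11=a[slow] dup, fast++
slow=6 fast=12: a[fast]=13≠a[slow]=11 write a[7]=13, slow++,fast++
slow=7 fast=13: a[fast]=13=a[slow] dup, fast++
slow=7 fast=14: a[fast]=13=a[slow] dup, fast++
slow=7 fast=15: a[fast]=13=a[slow] dup, fast++

slow=7, fast=16, prefix=[1, 2, 3, 5, 6, 9, 11, 13]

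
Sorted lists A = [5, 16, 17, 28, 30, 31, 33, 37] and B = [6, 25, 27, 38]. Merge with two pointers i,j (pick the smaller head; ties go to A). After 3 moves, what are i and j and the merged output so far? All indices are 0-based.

i=0 j=0: A[i]=5<=B[j]=6 take 5, i++
i=1 j=0: A[i]=16>B[j]=6 take 6, j++
i=1 j=1: A[i]=16<=B[j]=25 take 16, i++

i=2, j=1, merged so far=[5, 6, 16]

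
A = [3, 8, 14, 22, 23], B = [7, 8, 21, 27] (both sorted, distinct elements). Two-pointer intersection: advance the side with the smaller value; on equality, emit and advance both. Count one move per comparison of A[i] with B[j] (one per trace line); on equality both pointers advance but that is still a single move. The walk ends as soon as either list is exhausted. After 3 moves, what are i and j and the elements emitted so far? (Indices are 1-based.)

i=1 j=1: 3<7, i++
i=2 j=1: 8>7, j++
i=2 j=2: 8==8 emit, i++,j++

i=3, j=3, emitted=[8]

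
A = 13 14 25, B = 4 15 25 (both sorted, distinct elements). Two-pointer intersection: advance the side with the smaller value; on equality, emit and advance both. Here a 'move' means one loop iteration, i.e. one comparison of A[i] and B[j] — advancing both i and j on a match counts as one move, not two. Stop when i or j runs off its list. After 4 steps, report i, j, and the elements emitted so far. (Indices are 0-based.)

i=2, j=2, emitted=[]

i=0 j=0: 13>4, j++
i=0 j=1: 13<15, i++
i=1 j=1: 14<15, i++
i=2 j=1: 25>15, j++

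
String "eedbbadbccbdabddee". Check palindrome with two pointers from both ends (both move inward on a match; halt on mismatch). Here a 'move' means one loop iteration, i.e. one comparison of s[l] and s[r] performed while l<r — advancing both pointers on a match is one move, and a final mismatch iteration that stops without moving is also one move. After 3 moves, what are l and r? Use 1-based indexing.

l=1 r=18: 'e'=='e', l++,r--
l=2 r=17: 'e'=='e', l++,r--
l=3 r=16: 'd'=='d', l++,r--

l=4, r=15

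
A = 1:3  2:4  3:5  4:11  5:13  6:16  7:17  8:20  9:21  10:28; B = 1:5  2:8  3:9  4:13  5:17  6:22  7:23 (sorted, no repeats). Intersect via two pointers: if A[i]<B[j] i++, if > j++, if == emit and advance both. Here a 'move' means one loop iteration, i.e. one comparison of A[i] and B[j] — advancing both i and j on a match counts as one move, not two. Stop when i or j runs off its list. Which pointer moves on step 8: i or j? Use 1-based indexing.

i=1 j=1: 3<5, i++
i=2 j=1: 4<5, i++
i=3 j=1: 5==5 emit, i++,j++
i=4 j=2: 11>8, j++
i=4 j=3: 11>9, j++
i=4 j=4: 11<13, i++
i=5 j=4: 13==13 emit, i++,j++
i=6 j=5: 16<17, i++

i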